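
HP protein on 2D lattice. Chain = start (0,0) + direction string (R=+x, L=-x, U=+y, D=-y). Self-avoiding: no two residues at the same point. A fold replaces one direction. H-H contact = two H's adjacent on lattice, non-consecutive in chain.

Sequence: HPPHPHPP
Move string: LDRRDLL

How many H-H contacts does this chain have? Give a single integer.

Answer: 1

Derivation:
Positions: [(0, 0), (-1, 0), (-1, -1), (0, -1), (1, -1), (1, -2), (0, -2), (-1, -2)]
H-H contact: residue 0 @(0,0) - residue 3 @(0, -1)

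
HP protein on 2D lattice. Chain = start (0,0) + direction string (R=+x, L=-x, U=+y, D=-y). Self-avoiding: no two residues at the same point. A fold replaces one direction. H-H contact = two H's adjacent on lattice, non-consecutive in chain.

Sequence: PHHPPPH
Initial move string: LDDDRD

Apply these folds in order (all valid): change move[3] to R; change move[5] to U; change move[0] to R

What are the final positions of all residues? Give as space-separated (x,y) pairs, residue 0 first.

Initial moves: LDDDRD
Fold: move[3]->R => LDDRRD (positions: [(0, 0), (-1, 0), (-1, -1), (-1, -2), (0, -2), (1, -2), (1, -3)])
Fold: move[5]->U => LDDRRU (positions: [(0, 0), (-1, 0), (-1, -1), (-1, -2), (0, -2), (1, -2), (1, -1)])
Fold: move[0]->R => RDDRRU (positions: [(0, 0), (1, 0), (1, -1), (1, -2), (2, -2), (3, -2), (3, -1)])

Answer: (0,0) (1,0) (1,-1) (1,-2) (2,-2) (3,-2) (3,-1)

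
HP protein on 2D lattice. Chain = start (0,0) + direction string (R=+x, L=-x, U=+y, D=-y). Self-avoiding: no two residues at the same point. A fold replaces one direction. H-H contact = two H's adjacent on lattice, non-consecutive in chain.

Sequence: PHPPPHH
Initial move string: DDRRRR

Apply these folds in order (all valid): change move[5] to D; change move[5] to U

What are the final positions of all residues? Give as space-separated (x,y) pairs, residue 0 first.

Answer: (0,0) (0,-1) (0,-2) (1,-2) (2,-2) (3,-2) (3,-1)

Derivation:
Initial moves: DDRRRR
Fold: move[5]->D => DDRRRD (positions: [(0, 0), (0, -1), (0, -2), (1, -2), (2, -2), (3, -2), (3, -3)])
Fold: move[5]->U => DDRRRU (positions: [(0, 0), (0, -1), (0, -2), (1, -2), (2, -2), (3, -2), (3, -1)])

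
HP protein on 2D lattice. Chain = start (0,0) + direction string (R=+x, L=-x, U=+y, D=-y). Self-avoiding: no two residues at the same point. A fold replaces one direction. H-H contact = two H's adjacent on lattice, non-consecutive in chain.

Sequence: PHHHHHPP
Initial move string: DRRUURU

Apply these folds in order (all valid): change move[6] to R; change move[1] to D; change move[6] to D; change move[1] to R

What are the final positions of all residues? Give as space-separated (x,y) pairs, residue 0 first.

Answer: (0,0) (0,-1) (1,-1) (2,-1) (2,0) (2,1) (3,1) (3,0)

Derivation:
Initial moves: DRRUURU
Fold: move[6]->R => DRRUURR (positions: [(0, 0), (0, -1), (1, -1), (2, -1), (2, 0), (2, 1), (3, 1), (4, 1)])
Fold: move[1]->D => DDRUURR (positions: [(0, 0), (0, -1), (0, -2), (1, -2), (1, -1), (1, 0), (2, 0), (3, 0)])
Fold: move[6]->D => DDRUURD (positions: [(0, 0), (0, -1), (0, -2), (1, -2), (1, -1), (1, 0), (2, 0), (2, -1)])
Fold: move[1]->R => DRRUURD (positions: [(0, 0), (0, -1), (1, -1), (2, -1), (2, 0), (2, 1), (3, 1), (3, 0)])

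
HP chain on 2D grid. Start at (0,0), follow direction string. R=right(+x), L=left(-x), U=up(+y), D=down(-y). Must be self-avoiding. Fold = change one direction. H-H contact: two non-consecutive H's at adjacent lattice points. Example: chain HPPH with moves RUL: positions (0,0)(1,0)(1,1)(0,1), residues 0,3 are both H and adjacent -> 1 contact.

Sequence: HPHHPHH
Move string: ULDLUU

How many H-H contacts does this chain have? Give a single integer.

Positions: [(0, 0), (0, 1), (-1, 1), (-1, 0), (-2, 0), (-2, 1), (-2, 2)]
H-H contact: residue 0 @(0,0) - residue 3 @(-1, 0)
H-H contact: residue 2 @(-1,1) - residue 5 @(-2, 1)

Answer: 2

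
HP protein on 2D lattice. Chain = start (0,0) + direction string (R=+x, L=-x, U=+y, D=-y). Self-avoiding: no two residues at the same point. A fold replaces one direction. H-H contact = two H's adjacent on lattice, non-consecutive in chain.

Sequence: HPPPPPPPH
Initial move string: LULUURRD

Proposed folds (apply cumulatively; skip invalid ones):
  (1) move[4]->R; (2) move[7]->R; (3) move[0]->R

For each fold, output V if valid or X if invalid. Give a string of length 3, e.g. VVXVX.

Initial: LULUURRD -> [(0, 0), (-1, 0), (-1, 1), (-2, 1), (-2, 2), (-2, 3), (-1, 3), (0, 3), (0, 2)]
Fold 1: move[4]->R => LULURRRD VALID
Fold 2: move[7]->R => LULURRRR VALID
Fold 3: move[0]->R => RULURRRR VALID

Answer: VVV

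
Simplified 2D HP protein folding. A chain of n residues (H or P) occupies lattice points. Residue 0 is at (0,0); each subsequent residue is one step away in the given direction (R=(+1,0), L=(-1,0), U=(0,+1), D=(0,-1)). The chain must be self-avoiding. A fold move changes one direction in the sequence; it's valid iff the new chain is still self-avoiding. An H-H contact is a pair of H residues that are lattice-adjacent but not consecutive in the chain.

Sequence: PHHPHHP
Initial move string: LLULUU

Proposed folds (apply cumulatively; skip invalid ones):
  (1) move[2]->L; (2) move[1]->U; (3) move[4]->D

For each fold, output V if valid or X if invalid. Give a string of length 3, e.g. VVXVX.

Initial: LLULUU -> [(0, 0), (-1, 0), (-2, 0), (-2, 1), (-3, 1), (-3, 2), (-3, 3)]
Fold 1: move[2]->L => LLLLUU VALID
Fold 2: move[1]->U => LULLUU VALID
Fold 3: move[4]->D => LULLDU INVALID (collision), skipped

Answer: VVX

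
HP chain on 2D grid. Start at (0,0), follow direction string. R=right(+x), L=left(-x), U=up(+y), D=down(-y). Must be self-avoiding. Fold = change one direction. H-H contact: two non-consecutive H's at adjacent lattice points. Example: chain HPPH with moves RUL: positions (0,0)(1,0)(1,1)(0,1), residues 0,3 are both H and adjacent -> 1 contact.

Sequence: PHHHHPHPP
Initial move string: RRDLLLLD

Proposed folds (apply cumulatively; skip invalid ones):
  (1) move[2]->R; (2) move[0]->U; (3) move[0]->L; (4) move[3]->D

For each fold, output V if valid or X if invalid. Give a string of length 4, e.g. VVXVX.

Answer: XXXV

Derivation:
Initial: RRDLLLLD -> [(0, 0), (1, 0), (2, 0), (2, -1), (1, -1), (0, -1), (-1, -1), (-2, -1), (-2, -2)]
Fold 1: move[2]->R => RRRLLLLD INVALID (collision), skipped
Fold 2: move[0]->U => URDLLLLD INVALID (collision), skipped
Fold 3: move[0]->L => LRDLLLLD INVALID (collision), skipped
Fold 4: move[3]->D => RRDDLLLD VALID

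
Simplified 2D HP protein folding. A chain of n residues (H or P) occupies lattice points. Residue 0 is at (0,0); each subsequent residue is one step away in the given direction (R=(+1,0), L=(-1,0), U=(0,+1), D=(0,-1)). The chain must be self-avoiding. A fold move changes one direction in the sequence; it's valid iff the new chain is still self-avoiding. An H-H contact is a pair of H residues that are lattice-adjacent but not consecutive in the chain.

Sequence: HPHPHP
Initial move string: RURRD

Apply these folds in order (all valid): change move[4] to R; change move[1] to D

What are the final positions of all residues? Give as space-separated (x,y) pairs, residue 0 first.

Initial moves: RURRD
Fold: move[4]->R => RURRR (positions: [(0, 0), (1, 0), (1, 1), (2, 1), (3, 1), (4, 1)])
Fold: move[1]->D => RDRRR (positions: [(0, 0), (1, 0), (1, -1), (2, -1), (3, -1), (4, -1)])

Answer: (0,0) (1,0) (1,-1) (2,-1) (3,-1) (4,-1)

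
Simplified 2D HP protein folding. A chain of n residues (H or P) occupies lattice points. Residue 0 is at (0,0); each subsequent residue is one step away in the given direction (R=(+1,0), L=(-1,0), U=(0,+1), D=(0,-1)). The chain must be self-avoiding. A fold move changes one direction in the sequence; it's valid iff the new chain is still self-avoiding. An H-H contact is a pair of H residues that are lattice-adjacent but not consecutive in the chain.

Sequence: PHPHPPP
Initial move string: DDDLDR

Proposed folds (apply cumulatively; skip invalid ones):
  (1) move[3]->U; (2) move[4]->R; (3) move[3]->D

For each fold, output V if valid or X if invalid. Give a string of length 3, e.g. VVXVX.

Initial: DDDLDR -> [(0, 0), (0, -1), (0, -2), (0, -3), (-1, -3), (-1, -4), (0, -4)]
Fold 1: move[3]->U => DDDUDR INVALID (collision), skipped
Fold 2: move[4]->R => DDDLRR INVALID (collision), skipped
Fold 3: move[3]->D => DDDDDR VALID

Answer: XXV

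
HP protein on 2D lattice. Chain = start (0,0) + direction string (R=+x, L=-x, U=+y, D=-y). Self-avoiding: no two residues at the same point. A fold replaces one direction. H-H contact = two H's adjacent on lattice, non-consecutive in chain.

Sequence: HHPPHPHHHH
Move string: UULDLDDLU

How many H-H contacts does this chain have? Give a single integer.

Positions: [(0, 0), (0, 1), (0, 2), (-1, 2), (-1, 1), (-2, 1), (-2, 0), (-2, -1), (-3, -1), (-3, 0)]
H-H contact: residue 1 @(0,1) - residue 4 @(-1, 1)
H-H contact: residue 6 @(-2,0) - residue 9 @(-3, 0)

Answer: 2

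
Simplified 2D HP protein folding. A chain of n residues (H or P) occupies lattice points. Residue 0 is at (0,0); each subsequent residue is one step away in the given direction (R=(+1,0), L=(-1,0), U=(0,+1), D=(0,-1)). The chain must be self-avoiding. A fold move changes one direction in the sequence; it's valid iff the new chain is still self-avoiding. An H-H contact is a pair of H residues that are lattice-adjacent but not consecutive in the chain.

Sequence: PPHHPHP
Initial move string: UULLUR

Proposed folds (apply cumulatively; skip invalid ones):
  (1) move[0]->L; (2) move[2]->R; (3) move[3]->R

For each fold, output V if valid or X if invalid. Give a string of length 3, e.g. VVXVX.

Answer: VXX

Derivation:
Initial: UULLUR -> [(0, 0), (0, 1), (0, 2), (-1, 2), (-2, 2), (-2, 3), (-1, 3)]
Fold 1: move[0]->L => LULLUR VALID
Fold 2: move[2]->R => LURLUR INVALID (collision), skipped
Fold 3: move[3]->R => LULRUR INVALID (collision), skipped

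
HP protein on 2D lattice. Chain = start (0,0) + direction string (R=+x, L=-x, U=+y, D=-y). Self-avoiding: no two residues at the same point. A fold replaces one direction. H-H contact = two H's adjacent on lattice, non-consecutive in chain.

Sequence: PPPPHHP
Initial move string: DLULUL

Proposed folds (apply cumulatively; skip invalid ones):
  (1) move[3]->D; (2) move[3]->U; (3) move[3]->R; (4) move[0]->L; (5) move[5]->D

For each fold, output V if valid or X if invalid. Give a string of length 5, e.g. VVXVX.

Initial: DLULUL -> [(0, 0), (0, -1), (-1, -1), (-1, 0), (-2, 0), (-2, 1), (-3, 1)]
Fold 1: move[3]->D => DLUDUL INVALID (collision), skipped
Fold 2: move[3]->U => DLUUUL VALID
Fold 3: move[3]->R => DLURUL INVALID (collision), skipped
Fold 4: move[0]->L => LLUUUL VALID
Fold 5: move[5]->D => LLUUUD INVALID (collision), skipped

Answer: XVXVX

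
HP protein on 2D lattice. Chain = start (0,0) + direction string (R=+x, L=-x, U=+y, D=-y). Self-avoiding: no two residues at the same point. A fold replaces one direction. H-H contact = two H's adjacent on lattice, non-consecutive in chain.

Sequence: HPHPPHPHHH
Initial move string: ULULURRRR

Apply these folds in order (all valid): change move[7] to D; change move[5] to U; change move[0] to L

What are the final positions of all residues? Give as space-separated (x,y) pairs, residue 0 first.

Initial moves: ULULURRRR
Fold: move[7]->D => ULULURRDR (positions: [(0, 0), (0, 1), (-1, 1), (-1, 2), (-2, 2), (-2, 3), (-1, 3), (0, 3), (0, 2), (1, 2)])
Fold: move[5]->U => ULULUURDR (positions: [(0, 0), (0, 1), (-1, 1), (-1, 2), (-2, 2), (-2, 3), (-2, 4), (-1, 4), (-1, 3), (0, 3)])
Fold: move[0]->L => LLULUURDR (positions: [(0, 0), (-1, 0), (-2, 0), (-2, 1), (-3, 1), (-3, 2), (-3, 3), (-2, 3), (-2, 2), (-1, 2)])

Answer: (0,0) (-1,0) (-2,0) (-2,1) (-3,1) (-3,2) (-3,3) (-2,3) (-2,2) (-1,2)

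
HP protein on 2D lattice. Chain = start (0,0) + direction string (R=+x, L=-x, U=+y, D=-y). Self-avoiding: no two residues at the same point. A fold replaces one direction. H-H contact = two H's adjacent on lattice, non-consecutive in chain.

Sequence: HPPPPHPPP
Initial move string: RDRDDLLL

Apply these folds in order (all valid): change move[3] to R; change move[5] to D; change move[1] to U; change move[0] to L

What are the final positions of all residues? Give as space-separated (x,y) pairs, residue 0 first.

Answer: (0,0) (-1,0) (-1,1) (0,1) (1,1) (1,0) (1,-1) (0,-1) (-1,-1)

Derivation:
Initial moves: RDRDDLLL
Fold: move[3]->R => RDRRDLLL (positions: [(0, 0), (1, 0), (1, -1), (2, -1), (3, -1), (3, -2), (2, -2), (1, -2), (0, -2)])
Fold: move[5]->D => RDRRDDLL (positions: [(0, 0), (1, 0), (1, -1), (2, -1), (3, -1), (3, -2), (3, -3), (2, -3), (1, -3)])
Fold: move[1]->U => RURRDDLL (positions: [(0, 0), (1, 0), (1, 1), (2, 1), (3, 1), (3, 0), (3, -1), (2, -1), (1, -1)])
Fold: move[0]->L => LURRDDLL (positions: [(0, 0), (-1, 0), (-1, 1), (0, 1), (1, 1), (1, 0), (1, -1), (0, -1), (-1, -1)])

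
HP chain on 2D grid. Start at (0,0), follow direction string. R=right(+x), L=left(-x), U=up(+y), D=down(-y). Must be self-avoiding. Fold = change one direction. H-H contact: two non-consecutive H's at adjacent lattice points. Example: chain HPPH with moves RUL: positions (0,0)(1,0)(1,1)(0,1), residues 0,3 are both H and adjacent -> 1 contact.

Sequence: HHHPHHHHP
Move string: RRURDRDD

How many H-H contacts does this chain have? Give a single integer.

Positions: [(0, 0), (1, 0), (2, 0), (2, 1), (3, 1), (3, 0), (4, 0), (4, -1), (4, -2)]
H-H contact: residue 2 @(2,0) - residue 5 @(3, 0)

Answer: 1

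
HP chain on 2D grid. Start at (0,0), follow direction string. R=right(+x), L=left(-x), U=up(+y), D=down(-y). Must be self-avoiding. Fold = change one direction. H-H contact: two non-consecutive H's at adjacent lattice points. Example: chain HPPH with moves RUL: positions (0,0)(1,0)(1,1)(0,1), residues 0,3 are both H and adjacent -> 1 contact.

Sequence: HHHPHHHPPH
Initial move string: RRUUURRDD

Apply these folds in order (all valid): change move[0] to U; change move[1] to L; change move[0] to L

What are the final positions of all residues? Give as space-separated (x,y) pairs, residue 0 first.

Initial moves: RRUUURRDD
Fold: move[0]->U => URUUURRDD (positions: [(0, 0), (0, 1), (1, 1), (1, 2), (1, 3), (1, 4), (2, 4), (3, 4), (3, 3), (3, 2)])
Fold: move[1]->L => ULUUURRDD (positions: [(0, 0), (0, 1), (-1, 1), (-1, 2), (-1, 3), (-1, 4), (0, 4), (1, 4), (1, 3), (1, 2)])
Fold: move[0]->L => LLUUURRDD (positions: [(0, 0), (-1, 0), (-2, 0), (-2, 1), (-2, 2), (-2, 3), (-1, 3), (0, 3), (0, 2), (0, 1)])

Answer: (0,0) (-1,0) (-2,0) (-2,1) (-2,2) (-2,3) (-1,3) (0,3) (0,2) (0,1)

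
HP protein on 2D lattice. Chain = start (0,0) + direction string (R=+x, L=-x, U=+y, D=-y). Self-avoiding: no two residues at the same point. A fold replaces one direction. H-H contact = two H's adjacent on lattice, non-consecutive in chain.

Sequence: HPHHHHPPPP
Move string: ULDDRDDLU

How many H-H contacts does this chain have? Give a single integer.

Answer: 2

Derivation:
Positions: [(0, 0), (0, 1), (-1, 1), (-1, 0), (-1, -1), (0, -1), (0, -2), (0, -3), (-1, -3), (-1, -2)]
H-H contact: residue 0 @(0,0) - residue 3 @(-1, 0)
H-H contact: residue 0 @(0,0) - residue 5 @(0, -1)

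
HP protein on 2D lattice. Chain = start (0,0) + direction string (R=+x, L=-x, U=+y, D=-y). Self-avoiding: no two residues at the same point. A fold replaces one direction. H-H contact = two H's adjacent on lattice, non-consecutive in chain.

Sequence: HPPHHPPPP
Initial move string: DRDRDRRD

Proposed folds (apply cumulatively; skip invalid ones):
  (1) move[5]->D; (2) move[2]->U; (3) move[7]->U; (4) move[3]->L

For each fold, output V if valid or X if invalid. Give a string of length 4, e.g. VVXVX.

Answer: VVVX

Derivation:
Initial: DRDRDRRD -> [(0, 0), (0, -1), (1, -1), (1, -2), (2, -2), (2, -3), (3, -3), (4, -3), (4, -4)]
Fold 1: move[5]->D => DRDRDDRD VALID
Fold 2: move[2]->U => DRURDDRD VALID
Fold 3: move[7]->U => DRURDDRU VALID
Fold 4: move[3]->L => DRULDDRU INVALID (collision), skipped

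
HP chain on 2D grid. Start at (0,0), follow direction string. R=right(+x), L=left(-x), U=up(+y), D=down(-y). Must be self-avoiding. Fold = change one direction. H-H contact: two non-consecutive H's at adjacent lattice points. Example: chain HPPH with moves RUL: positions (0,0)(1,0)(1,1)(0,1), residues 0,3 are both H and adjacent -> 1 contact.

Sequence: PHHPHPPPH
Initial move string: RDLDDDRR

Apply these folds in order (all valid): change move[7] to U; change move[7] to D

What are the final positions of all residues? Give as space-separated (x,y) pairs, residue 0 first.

Initial moves: RDLDDDRR
Fold: move[7]->U => RDLDDDRU (positions: [(0, 0), (1, 0), (1, -1), (0, -1), (0, -2), (0, -3), (0, -4), (1, -4), (1, -3)])
Fold: move[7]->D => RDLDDDRD (positions: [(0, 0), (1, 0), (1, -1), (0, -1), (0, -2), (0, -3), (0, -4), (1, -4), (1, -5)])

Answer: (0,0) (1,0) (1,-1) (0,-1) (0,-2) (0,-3) (0,-4) (1,-4) (1,-5)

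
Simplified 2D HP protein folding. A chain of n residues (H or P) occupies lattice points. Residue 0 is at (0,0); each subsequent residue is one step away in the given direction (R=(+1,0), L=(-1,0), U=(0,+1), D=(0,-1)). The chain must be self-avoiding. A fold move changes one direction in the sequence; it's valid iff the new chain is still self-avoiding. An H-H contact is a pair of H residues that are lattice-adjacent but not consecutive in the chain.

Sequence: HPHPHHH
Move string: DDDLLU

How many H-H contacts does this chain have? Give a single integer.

Answer: 0

Derivation:
Positions: [(0, 0), (0, -1), (0, -2), (0, -3), (-1, -3), (-2, -3), (-2, -2)]
No H-H contacts found.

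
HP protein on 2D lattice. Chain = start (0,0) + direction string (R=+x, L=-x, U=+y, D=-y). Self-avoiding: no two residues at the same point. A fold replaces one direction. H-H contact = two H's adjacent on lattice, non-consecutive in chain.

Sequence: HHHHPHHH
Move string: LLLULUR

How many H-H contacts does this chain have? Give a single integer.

Answer: 0

Derivation:
Positions: [(0, 0), (-1, 0), (-2, 0), (-3, 0), (-3, 1), (-4, 1), (-4, 2), (-3, 2)]
No H-H contacts found.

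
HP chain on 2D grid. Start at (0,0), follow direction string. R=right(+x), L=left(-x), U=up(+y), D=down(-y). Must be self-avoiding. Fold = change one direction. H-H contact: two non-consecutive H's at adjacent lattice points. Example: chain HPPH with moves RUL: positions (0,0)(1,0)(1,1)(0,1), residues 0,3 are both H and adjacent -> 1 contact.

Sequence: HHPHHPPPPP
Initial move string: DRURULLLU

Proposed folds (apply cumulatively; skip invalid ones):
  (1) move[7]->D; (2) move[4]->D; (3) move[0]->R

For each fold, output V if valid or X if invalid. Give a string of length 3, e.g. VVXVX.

Answer: XXV

Derivation:
Initial: DRURULLLU -> [(0, 0), (0, -1), (1, -1), (1, 0), (2, 0), (2, 1), (1, 1), (0, 1), (-1, 1), (-1, 2)]
Fold 1: move[7]->D => DRURULLDU INVALID (collision), skipped
Fold 2: move[4]->D => DRURDLLLU INVALID (collision), skipped
Fold 3: move[0]->R => RRURULLLU VALID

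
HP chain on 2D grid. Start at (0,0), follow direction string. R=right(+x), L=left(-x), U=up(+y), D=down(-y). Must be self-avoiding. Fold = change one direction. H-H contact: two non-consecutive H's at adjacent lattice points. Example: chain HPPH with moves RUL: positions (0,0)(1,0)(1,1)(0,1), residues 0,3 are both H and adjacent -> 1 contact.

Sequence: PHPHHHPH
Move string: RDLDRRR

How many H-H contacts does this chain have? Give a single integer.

Positions: [(0, 0), (1, 0), (1, -1), (0, -1), (0, -2), (1, -2), (2, -2), (3, -2)]
No H-H contacts found.

Answer: 0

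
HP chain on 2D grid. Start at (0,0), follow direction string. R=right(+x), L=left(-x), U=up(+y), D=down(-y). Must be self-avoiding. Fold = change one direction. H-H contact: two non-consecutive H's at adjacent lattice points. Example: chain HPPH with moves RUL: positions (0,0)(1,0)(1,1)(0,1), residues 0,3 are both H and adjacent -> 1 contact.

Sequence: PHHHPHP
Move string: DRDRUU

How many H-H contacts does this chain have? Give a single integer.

Answer: 1

Derivation:
Positions: [(0, 0), (0, -1), (1, -1), (1, -2), (2, -2), (2, -1), (2, 0)]
H-H contact: residue 2 @(1,-1) - residue 5 @(2, -1)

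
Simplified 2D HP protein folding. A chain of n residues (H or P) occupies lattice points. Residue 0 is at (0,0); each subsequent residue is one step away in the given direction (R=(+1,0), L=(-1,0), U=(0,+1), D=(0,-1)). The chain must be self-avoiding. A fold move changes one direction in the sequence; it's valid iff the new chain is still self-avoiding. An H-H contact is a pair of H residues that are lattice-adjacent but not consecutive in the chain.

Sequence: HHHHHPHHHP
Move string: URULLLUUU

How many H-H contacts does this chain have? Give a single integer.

Answer: 1

Derivation:
Positions: [(0, 0), (0, 1), (1, 1), (1, 2), (0, 2), (-1, 2), (-2, 2), (-2, 3), (-2, 4), (-2, 5)]
H-H contact: residue 1 @(0,1) - residue 4 @(0, 2)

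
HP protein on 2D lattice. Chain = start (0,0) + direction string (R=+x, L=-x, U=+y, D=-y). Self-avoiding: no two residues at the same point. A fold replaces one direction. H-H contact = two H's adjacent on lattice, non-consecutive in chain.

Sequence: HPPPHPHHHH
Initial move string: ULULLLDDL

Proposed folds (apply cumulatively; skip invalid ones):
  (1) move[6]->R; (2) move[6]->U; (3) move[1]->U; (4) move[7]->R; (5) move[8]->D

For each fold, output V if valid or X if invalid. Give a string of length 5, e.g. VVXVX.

Answer: XXVXV

Derivation:
Initial: ULULLLDDL -> [(0, 0), (0, 1), (-1, 1), (-1, 2), (-2, 2), (-3, 2), (-4, 2), (-4, 1), (-4, 0), (-5, 0)]
Fold 1: move[6]->R => ULULLLRDL INVALID (collision), skipped
Fold 2: move[6]->U => ULULLLUDL INVALID (collision), skipped
Fold 3: move[1]->U => UUULLLDDL VALID
Fold 4: move[7]->R => UUULLLDRL INVALID (collision), skipped
Fold 5: move[8]->D => UUULLLDDD VALID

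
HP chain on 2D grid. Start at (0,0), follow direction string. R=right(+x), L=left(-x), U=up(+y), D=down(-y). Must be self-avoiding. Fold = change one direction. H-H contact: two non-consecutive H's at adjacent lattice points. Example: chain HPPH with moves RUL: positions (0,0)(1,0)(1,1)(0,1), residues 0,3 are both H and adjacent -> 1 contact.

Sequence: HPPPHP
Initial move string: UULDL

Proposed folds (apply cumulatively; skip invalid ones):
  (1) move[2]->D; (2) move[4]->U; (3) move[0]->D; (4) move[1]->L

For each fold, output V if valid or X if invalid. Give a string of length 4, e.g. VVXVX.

Initial: UULDL -> [(0, 0), (0, 1), (0, 2), (-1, 2), (-1, 1), (-2, 1)]
Fold 1: move[2]->D => UUDDL INVALID (collision), skipped
Fold 2: move[4]->U => UULDU INVALID (collision), skipped
Fold 3: move[0]->D => DULDL INVALID (collision), skipped
Fold 4: move[1]->L => ULLDL VALID

Answer: XXXV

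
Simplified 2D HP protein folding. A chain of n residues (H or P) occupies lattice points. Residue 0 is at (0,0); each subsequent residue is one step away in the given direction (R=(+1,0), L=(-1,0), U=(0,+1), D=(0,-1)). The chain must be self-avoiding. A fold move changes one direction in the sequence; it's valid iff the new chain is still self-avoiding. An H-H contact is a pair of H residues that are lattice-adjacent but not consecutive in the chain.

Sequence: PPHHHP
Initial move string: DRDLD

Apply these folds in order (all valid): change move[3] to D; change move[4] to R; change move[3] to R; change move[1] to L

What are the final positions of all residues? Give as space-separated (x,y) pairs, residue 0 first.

Answer: (0,0) (0,-1) (-1,-1) (-1,-2) (0,-2) (1,-2)

Derivation:
Initial moves: DRDLD
Fold: move[3]->D => DRDDD (positions: [(0, 0), (0, -1), (1, -1), (1, -2), (1, -3), (1, -4)])
Fold: move[4]->R => DRDDR (positions: [(0, 0), (0, -1), (1, -1), (1, -2), (1, -3), (2, -3)])
Fold: move[3]->R => DRDRR (positions: [(0, 0), (0, -1), (1, -1), (1, -2), (2, -2), (3, -2)])
Fold: move[1]->L => DLDRR (positions: [(0, 0), (0, -1), (-1, -1), (-1, -2), (0, -2), (1, -2)])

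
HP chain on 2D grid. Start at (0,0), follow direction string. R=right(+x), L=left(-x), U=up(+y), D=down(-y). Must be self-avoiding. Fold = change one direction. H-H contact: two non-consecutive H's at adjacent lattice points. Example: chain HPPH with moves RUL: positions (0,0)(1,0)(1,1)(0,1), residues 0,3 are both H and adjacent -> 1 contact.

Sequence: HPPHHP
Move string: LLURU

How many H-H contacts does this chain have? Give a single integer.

Answer: 0

Derivation:
Positions: [(0, 0), (-1, 0), (-2, 0), (-2, 1), (-1, 1), (-1, 2)]
No H-H contacts found.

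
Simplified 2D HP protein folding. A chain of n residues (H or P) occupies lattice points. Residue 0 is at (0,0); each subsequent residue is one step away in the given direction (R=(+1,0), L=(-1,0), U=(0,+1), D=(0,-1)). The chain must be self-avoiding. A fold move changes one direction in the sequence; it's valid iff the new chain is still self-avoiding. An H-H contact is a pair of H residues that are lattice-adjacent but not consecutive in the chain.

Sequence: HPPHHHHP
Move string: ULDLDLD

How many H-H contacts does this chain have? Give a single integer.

Answer: 1

Derivation:
Positions: [(0, 0), (0, 1), (-1, 1), (-1, 0), (-2, 0), (-2, -1), (-3, -1), (-3, -2)]
H-H contact: residue 0 @(0,0) - residue 3 @(-1, 0)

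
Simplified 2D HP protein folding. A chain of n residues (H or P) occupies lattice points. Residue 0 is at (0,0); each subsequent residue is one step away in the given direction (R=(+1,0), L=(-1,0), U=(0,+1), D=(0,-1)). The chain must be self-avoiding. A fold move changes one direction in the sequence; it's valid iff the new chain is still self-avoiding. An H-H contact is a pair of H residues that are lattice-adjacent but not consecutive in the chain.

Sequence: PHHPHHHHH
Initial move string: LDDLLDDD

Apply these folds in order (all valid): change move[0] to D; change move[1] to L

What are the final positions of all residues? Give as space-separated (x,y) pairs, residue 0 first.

Answer: (0,0) (0,-1) (-1,-1) (-1,-2) (-2,-2) (-3,-2) (-3,-3) (-3,-4) (-3,-5)

Derivation:
Initial moves: LDDLLDDD
Fold: move[0]->D => DDDLLDDD (positions: [(0, 0), (0, -1), (0, -2), (0, -3), (-1, -3), (-2, -3), (-2, -4), (-2, -5), (-2, -6)])
Fold: move[1]->L => DLDLLDDD (positions: [(0, 0), (0, -1), (-1, -1), (-1, -2), (-2, -2), (-3, -2), (-3, -3), (-3, -4), (-3, -5)])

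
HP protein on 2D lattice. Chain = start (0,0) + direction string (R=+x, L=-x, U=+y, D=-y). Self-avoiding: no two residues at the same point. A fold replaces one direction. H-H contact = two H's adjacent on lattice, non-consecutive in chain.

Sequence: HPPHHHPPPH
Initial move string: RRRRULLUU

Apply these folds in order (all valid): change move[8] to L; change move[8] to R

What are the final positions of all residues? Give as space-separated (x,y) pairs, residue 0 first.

Answer: (0,0) (1,0) (2,0) (3,0) (4,0) (4,1) (3,1) (2,1) (2,2) (3,2)

Derivation:
Initial moves: RRRRULLUU
Fold: move[8]->L => RRRRULLUL (positions: [(0, 0), (1, 0), (2, 0), (3, 0), (4, 0), (4, 1), (3, 1), (2, 1), (2, 2), (1, 2)])
Fold: move[8]->R => RRRRULLUR (positions: [(0, 0), (1, 0), (2, 0), (3, 0), (4, 0), (4, 1), (3, 1), (2, 1), (2, 2), (3, 2)])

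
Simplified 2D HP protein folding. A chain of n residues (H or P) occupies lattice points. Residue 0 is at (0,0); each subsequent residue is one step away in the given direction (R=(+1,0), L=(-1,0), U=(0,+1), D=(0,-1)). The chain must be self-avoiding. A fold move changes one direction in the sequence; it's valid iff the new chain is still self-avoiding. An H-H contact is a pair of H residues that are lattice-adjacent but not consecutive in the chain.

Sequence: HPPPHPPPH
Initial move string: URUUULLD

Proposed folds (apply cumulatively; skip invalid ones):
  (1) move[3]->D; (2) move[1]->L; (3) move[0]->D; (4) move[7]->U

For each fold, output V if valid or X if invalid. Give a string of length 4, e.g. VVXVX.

Answer: XVVV

Derivation:
Initial: URUUULLD -> [(0, 0), (0, 1), (1, 1), (1, 2), (1, 3), (1, 4), (0, 4), (-1, 4), (-1, 3)]
Fold 1: move[3]->D => URUDULLD INVALID (collision), skipped
Fold 2: move[1]->L => ULUUULLD VALID
Fold 3: move[0]->D => DLUUULLD VALID
Fold 4: move[7]->U => DLUUULLU VALID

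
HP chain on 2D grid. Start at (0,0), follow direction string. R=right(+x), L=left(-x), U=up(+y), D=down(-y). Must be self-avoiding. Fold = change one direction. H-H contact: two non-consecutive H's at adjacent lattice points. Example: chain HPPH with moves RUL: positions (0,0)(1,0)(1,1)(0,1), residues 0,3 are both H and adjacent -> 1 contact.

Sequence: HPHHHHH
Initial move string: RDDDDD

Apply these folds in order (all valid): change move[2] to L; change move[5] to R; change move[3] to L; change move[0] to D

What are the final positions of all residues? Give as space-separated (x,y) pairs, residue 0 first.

Initial moves: RDDDDD
Fold: move[2]->L => RDLDDD (positions: [(0, 0), (1, 0), (1, -1), (0, -1), (0, -2), (0, -3), (0, -4)])
Fold: move[5]->R => RDLDDR (positions: [(0, 0), (1, 0), (1, -1), (0, -1), (0, -2), (0, -3), (1, -3)])
Fold: move[3]->L => RDLLDR (positions: [(0, 0), (1, 0), (1, -1), (0, -1), (-1, -1), (-1, -2), (0, -2)])
Fold: move[0]->D => DDLLDR (positions: [(0, 0), (0, -1), (0, -2), (-1, -2), (-2, -2), (-2, -3), (-1, -3)])

Answer: (0,0) (0,-1) (0,-2) (-1,-2) (-2,-2) (-2,-3) (-1,-3)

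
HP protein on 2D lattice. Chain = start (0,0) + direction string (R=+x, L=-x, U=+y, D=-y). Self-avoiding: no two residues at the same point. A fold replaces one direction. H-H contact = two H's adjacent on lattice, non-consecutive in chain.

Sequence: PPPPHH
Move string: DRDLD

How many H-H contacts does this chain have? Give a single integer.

Answer: 0

Derivation:
Positions: [(0, 0), (0, -1), (1, -1), (1, -2), (0, -2), (0, -3)]
No H-H contacts found.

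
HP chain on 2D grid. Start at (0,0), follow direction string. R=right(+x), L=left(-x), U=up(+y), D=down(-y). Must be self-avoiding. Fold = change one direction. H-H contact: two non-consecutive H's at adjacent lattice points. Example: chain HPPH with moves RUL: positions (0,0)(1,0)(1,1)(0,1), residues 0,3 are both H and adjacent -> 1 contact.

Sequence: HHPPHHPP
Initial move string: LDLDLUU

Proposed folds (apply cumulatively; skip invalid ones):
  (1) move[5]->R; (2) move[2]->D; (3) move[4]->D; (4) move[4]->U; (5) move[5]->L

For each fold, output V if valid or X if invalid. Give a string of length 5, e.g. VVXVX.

Initial: LDLDLUU -> [(0, 0), (-1, 0), (-1, -1), (-2, -1), (-2, -2), (-3, -2), (-3, -1), (-3, 0)]
Fold 1: move[5]->R => LDLDLRU INVALID (collision), skipped
Fold 2: move[2]->D => LDDDLUU VALID
Fold 3: move[4]->D => LDDDDUU INVALID (collision), skipped
Fold 4: move[4]->U => LDDDUUU INVALID (collision), skipped
Fold 5: move[5]->L => LDDDLLU VALID

Answer: XVXXV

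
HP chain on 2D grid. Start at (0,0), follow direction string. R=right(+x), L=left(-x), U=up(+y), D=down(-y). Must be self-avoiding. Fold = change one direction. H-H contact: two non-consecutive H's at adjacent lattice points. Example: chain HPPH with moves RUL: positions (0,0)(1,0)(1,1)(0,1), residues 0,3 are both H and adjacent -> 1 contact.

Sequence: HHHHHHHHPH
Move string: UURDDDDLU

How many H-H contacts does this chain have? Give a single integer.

Answer: 4

Derivation:
Positions: [(0, 0), (0, 1), (0, 2), (1, 2), (1, 1), (1, 0), (1, -1), (1, -2), (0, -2), (0, -1)]
H-H contact: residue 0 @(0,0) - residue 5 @(1, 0)
H-H contact: residue 0 @(0,0) - residue 9 @(0, -1)
H-H contact: residue 1 @(0,1) - residue 4 @(1, 1)
H-H contact: residue 6 @(1,-1) - residue 9 @(0, -1)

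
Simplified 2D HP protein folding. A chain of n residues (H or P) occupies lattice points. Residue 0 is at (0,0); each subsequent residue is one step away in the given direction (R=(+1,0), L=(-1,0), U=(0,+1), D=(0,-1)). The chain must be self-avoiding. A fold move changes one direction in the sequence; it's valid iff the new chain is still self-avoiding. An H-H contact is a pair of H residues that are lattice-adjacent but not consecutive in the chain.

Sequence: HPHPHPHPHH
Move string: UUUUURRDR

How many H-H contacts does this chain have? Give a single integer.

Answer: 0

Derivation:
Positions: [(0, 0), (0, 1), (0, 2), (0, 3), (0, 4), (0, 5), (1, 5), (2, 5), (2, 4), (3, 4)]
No H-H contacts found.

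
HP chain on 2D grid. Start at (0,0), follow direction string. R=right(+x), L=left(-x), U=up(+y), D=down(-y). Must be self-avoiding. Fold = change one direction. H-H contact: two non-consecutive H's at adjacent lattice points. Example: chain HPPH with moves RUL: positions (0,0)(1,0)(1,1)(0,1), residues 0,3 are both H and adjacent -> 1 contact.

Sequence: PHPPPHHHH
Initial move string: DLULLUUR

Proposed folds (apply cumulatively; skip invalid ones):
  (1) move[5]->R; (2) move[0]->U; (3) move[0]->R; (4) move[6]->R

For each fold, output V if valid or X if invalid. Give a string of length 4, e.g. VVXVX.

Answer: XVXV

Derivation:
Initial: DLULLUUR -> [(0, 0), (0, -1), (-1, -1), (-1, 0), (-2, 0), (-3, 0), (-3, 1), (-3, 2), (-2, 2)]
Fold 1: move[5]->R => DLULLRUR INVALID (collision), skipped
Fold 2: move[0]->U => ULULLUUR VALID
Fold 3: move[0]->R => RLULLUUR INVALID (collision), skipped
Fold 4: move[6]->R => ULULLURR VALID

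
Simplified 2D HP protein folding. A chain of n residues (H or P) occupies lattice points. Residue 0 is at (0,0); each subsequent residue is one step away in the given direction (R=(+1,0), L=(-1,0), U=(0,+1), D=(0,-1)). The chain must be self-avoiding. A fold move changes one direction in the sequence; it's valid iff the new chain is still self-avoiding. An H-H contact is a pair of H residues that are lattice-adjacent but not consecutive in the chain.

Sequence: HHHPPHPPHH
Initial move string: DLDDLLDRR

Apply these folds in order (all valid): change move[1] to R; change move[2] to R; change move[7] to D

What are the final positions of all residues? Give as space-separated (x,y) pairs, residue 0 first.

Initial moves: DLDDLLDRR
Fold: move[1]->R => DRDDLLDRR (positions: [(0, 0), (0, -1), (1, -1), (1, -2), (1, -3), (0, -3), (-1, -3), (-1, -4), (0, -4), (1, -4)])
Fold: move[2]->R => DRRDLLDRR (positions: [(0, 0), (0, -1), (1, -1), (2, -1), (2, -2), (1, -2), (0, -2), (0, -3), (1, -3), (2, -3)])
Fold: move[7]->D => DRRDLLDDR (positions: [(0, 0), (0, -1), (1, -1), (2, -1), (2, -2), (1, -2), (0, -2), (0, -3), (0, -4), (1, -4)])

Answer: (0,0) (0,-1) (1,-1) (2,-1) (2,-2) (1,-2) (0,-2) (0,-3) (0,-4) (1,-4)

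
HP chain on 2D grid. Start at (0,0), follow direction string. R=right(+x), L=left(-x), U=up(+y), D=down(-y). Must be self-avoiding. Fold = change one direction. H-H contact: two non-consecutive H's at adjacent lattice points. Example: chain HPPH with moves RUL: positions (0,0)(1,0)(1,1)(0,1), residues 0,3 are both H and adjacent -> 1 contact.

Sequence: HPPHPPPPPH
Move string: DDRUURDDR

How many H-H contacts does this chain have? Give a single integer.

Answer: 0

Derivation:
Positions: [(0, 0), (0, -1), (0, -2), (1, -2), (1, -1), (1, 0), (2, 0), (2, -1), (2, -2), (3, -2)]
No H-H contacts found.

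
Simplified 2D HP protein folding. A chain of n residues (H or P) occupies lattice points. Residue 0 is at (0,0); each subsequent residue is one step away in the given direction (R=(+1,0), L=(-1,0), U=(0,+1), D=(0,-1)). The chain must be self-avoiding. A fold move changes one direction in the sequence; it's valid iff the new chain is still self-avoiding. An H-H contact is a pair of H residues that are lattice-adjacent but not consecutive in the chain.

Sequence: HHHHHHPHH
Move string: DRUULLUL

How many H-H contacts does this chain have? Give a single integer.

Positions: [(0, 0), (0, -1), (1, -1), (1, 0), (1, 1), (0, 1), (-1, 1), (-1, 2), (-2, 2)]
H-H contact: residue 0 @(0,0) - residue 3 @(1, 0)
H-H contact: residue 0 @(0,0) - residue 5 @(0, 1)

Answer: 2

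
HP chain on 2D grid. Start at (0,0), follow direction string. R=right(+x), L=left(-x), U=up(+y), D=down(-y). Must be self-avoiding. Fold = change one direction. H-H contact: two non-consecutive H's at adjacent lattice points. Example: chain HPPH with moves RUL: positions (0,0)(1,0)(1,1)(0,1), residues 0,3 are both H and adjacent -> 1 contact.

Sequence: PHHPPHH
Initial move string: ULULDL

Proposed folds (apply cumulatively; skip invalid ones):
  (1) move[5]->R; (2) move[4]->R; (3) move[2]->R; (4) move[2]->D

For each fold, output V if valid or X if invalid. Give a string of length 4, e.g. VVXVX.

Initial: ULULDL -> [(0, 0), (0, 1), (-1, 1), (-1, 2), (-2, 2), (-2, 1), (-3, 1)]
Fold 1: move[5]->R => ULULDR INVALID (collision), skipped
Fold 2: move[4]->R => ULULRL INVALID (collision), skipped
Fold 3: move[2]->R => ULRLDL INVALID (collision), skipped
Fold 4: move[2]->D => ULDLDL VALID

Answer: XXXV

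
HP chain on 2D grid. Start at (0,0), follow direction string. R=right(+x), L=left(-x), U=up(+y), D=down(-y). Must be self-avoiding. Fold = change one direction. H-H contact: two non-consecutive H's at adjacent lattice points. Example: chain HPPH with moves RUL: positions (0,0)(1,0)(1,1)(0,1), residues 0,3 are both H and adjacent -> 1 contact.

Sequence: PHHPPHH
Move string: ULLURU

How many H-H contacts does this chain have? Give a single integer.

Positions: [(0, 0), (0, 1), (-1, 1), (-2, 1), (-2, 2), (-1, 2), (-1, 3)]
H-H contact: residue 2 @(-1,1) - residue 5 @(-1, 2)

Answer: 1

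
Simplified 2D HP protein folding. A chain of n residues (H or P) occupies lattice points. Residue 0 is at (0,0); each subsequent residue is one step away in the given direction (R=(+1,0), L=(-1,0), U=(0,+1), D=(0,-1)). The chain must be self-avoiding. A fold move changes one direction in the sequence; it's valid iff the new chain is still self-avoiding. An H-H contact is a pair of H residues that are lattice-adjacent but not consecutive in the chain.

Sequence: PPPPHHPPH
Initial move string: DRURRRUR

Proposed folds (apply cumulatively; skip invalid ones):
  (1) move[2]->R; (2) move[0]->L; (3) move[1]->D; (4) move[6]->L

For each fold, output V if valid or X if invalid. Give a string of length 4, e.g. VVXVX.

Answer: VXVX

Derivation:
Initial: DRURRRUR -> [(0, 0), (0, -1), (1, -1), (1, 0), (2, 0), (3, 0), (4, 0), (4, 1), (5, 1)]
Fold 1: move[2]->R => DRRRRRUR VALID
Fold 2: move[0]->L => LRRRRRUR INVALID (collision), skipped
Fold 3: move[1]->D => DDRRRRUR VALID
Fold 4: move[6]->L => DDRRRRLR INVALID (collision), skipped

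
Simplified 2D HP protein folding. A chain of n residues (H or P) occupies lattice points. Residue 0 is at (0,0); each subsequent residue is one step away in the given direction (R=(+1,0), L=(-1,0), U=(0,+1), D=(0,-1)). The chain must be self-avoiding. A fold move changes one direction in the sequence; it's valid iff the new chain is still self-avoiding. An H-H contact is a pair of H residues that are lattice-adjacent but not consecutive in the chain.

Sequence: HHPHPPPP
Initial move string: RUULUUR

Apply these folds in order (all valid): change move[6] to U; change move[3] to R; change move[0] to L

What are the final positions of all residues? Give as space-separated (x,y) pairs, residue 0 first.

Answer: (0,0) (-1,0) (-1,1) (-1,2) (0,2) (0,3) (0,4) (0,5)

Derivation:
Initial moves: RUULUUR
Fold: move[6]->U => RUULUUU (positions: [(0, 0), (1, 0), (1, 1), (1, 2), (0, 2), (0, 3), (0, 4), (0, 5)])
Fold: move[3]->R => RUURUUU (positions: [(0, 0), (1, 0), (1, 1), (1, 2), (2, 2), (2, 3), (2, 4), (2, 5)])
Fold: move[0]->L => LUURUUU (positions: [(0, 0), (-1, 0), (-1, 1), (-1, 2), (0, 2), (0, 3), (0, 4), (0, 5)])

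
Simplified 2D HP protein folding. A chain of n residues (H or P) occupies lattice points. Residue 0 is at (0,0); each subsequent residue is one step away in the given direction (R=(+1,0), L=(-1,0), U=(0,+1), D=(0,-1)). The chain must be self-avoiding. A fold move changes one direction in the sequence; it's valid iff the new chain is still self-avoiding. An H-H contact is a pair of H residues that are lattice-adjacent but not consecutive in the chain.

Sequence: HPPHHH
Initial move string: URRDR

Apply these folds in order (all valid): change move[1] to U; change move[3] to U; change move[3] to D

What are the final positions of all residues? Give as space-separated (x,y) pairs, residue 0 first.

Answer: (0,0) (0,1) (0,2) (1,2) (1,1) (2,1)

Derivation:
Initial moves: URRDR
Fold: move[1]->U => UURDR (positions: [(0, 0), (0, 1), (0, 2), (1, 2), (1, 1), (2, 1)])
Fold: move[3]->U => UURUR (positions: [(0, 0), (0, 1), (0, 2), (1, 2), (1, 3), (2, 3)])
Fold: move[3]->D => UURDR (positions: [(0, 0), (0, 1), (0, 2), (1, 2), (1, 1), (2, 1)])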